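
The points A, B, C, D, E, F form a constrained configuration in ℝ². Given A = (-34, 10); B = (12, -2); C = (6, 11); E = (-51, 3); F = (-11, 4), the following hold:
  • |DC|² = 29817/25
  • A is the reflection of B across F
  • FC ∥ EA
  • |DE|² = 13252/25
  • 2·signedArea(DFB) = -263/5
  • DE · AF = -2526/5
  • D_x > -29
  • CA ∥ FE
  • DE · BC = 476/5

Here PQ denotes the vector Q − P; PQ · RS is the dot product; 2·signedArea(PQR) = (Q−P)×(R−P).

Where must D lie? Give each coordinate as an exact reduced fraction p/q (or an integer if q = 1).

1. D_x = -141/5  [2·signedArea(DFB) = -263/5 ∩ DE · AF = -2526/5]
2. D_y = 31/5  [2·signedArea(DFB) = -263/5 ∩ DE · AF = -2526/5]
   → D = (-141/5, 31/5)

D = (-141/5, 31/5)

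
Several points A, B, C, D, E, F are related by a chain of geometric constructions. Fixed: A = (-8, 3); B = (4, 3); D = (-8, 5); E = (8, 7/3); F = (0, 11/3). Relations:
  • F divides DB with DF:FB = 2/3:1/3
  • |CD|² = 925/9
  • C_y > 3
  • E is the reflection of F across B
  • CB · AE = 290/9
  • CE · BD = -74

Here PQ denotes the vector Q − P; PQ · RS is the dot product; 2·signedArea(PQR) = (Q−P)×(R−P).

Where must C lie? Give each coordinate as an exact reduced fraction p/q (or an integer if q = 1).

1. C_x = 2  [CB · AE = 290/9 ∩ CE · BD = -74]
2. C_y = 10/3  [CB · AE = 290/9 ∩ CE · BD = -74]
   → C = (2, 10/3)

C = (2, 10/3)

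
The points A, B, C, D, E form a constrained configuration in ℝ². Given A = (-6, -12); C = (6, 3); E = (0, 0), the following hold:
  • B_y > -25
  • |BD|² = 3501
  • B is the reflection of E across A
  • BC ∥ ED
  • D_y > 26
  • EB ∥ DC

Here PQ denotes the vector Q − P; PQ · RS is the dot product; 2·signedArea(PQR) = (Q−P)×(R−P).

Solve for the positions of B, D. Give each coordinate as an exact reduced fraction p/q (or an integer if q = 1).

1. B_x = -12  [B is the reflection of E across A]
2. B_y = -24  [B is the reflection of E across A]
   → B = (-12, -24)
3. D_x = 18  [EB ∥ DC ∩ BC ∥ ED]
4. D_y = 27  [EB ∥ DC ∩ BC ∥ ED]
   → D = (18, 27)

B = (-12, -24)
D = (18, 27)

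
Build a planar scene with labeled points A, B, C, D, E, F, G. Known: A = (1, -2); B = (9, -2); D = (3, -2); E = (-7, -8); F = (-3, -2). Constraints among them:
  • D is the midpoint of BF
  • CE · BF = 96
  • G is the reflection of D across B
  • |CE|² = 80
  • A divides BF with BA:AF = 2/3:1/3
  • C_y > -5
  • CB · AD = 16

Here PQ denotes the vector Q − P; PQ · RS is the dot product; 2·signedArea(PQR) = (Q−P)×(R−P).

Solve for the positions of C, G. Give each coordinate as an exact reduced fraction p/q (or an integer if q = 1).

C = (1, -4)
G = (15, -2)

1. C_x = 1  [CB · AD = 16]
2. C_y = -4  [|CE|² = 80]
   → C = (1, -4)
3. G_x = 15  [G is the reflection of D across B]
4. G_y = -2  [G is the reflection of D across B]
   → G = (15, -2)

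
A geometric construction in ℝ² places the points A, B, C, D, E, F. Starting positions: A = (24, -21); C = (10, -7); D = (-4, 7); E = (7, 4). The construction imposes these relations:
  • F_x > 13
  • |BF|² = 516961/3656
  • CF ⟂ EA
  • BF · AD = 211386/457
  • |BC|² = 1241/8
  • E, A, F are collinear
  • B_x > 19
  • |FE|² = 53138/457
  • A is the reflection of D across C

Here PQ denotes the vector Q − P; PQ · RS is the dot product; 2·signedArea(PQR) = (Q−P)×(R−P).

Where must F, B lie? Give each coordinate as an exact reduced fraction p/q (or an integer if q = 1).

B = (79/4, -59/4)
F = (5970/457, -2247/457)

1. F_x = 5970/457  [E, A, F are collinear ∩ CF ⟂ EA]
2. F_y = -2247/457  [E, A, F are collinear ∩ CF ⟂ EA]
   → F = (5970/457, -2247/457)
3. B_x = 79/4  [line 28·x + -28·y + -966 = 0 ∩ |BC|² = 1241/8]
4. B_y = -59/4  [line 28·x + -28·y + -966 = 0 ∩ |BC|² = 1241/8]
   → B = (79/4, -59/4)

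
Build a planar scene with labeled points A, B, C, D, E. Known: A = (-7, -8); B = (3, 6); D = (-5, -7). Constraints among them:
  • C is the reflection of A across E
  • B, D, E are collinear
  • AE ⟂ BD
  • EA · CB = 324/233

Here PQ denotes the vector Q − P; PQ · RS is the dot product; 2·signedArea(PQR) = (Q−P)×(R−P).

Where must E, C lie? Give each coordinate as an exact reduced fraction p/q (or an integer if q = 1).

C = (-1163/233, -2152/233)
E = (-1397/233, -2008/233)

1. E_x = -1397/233  [B, D, E are collinear ∩ AE ⟂ BD]
2. E_y = -2008/233  [B, D, E are collinear ∩ AE ⟂ BD]
   → E = (-1397/233, -2008/233)
3. C_x = -1163/233  [C is the reflection of A across E]
4. C_y = -2152/233  [C is the reflection of A across E]
   → C = (-1163/233, -2152/233)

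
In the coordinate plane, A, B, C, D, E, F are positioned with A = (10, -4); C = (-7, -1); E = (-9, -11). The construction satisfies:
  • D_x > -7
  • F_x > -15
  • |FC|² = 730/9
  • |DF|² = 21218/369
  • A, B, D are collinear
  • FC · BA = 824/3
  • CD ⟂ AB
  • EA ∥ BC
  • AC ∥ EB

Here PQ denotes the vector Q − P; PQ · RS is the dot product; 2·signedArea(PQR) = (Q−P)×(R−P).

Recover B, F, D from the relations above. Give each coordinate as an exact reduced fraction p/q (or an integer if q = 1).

1. B_x = -26  [EA ∥ BC ∩ AC ∥ EB]
2. B_y = -8  [EA ∥ BC ∩ AC ∥ EB]
   → B = (-26, -8)
3. F_x = -14  [line -36·x + -4·y + -1592/3 = 0 ∩ |FC|² = 730/9]
4. F_y = -20/3  [line -36·x + -4·y + -1592/3 = 0 ∩ |FC|² = 730/9]
   → F = (-14, -20/3)
5. D_x = -265/41  [A, B, D are collinear ∩ CD ⟂ AB]
6. D_y = -239/41  [A, B, D are collinear ∩ CD ⟂ AB]
   → D = (-265/41, -239/41)

B = (-26, -8)
D = (-265/41, -239/41)
F = (-14, -20/3)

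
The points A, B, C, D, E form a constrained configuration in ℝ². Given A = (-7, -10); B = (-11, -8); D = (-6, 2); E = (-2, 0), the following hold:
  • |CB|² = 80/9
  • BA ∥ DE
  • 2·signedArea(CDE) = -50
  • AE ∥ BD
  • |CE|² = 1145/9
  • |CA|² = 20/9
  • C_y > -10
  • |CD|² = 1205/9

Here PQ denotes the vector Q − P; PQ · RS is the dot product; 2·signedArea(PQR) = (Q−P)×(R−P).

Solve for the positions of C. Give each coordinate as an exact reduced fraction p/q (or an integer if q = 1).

C = (-25/3, -28/3)

1. C_x = -25/3  [line 2·x + 4·y + 54 = 0 ∩ |CE|² = 1145/9]
2. C_y = -28/3  [line 2·x + 4·y + 54 = 0 ∩ |CE|² = 1145/9]
   → C = (-25/3, -28/3)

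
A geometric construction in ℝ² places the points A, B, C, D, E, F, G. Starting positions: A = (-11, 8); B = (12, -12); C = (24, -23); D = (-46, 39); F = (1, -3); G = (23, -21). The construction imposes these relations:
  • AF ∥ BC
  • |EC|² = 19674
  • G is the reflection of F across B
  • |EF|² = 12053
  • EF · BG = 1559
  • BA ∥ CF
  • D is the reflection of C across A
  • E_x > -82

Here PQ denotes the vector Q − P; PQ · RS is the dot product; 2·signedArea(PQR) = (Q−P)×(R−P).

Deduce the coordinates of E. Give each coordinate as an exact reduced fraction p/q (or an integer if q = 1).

1. E_x = -81  [line -11·x + 9·y + -1521 = 0 ∩ |EC|² = 19674]
2. E_y = 70  [line -11·x + 9·y + -1521 = 0 ∩ |EC|² = 19674]
   → E = (-81, 70)

E = (-81, 70)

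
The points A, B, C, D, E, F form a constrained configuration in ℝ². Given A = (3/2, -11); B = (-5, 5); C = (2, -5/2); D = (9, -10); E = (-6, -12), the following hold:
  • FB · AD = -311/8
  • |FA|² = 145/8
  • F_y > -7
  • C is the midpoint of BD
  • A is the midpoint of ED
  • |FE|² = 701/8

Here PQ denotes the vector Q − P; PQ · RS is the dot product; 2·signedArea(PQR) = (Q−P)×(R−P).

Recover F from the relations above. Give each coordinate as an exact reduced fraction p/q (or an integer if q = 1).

F = (7/4, -27/4)

1. F_x = 7/4  [line -15/2·x + -1·y + 51/8 = 0 ∩ |FE|² = 701/8]
2. F_y = -27/4  [line -15/2·x + -1·y + 51/8 = 0 ∩ |FE|² = 701/8]
   → F = (7/4, -27/4)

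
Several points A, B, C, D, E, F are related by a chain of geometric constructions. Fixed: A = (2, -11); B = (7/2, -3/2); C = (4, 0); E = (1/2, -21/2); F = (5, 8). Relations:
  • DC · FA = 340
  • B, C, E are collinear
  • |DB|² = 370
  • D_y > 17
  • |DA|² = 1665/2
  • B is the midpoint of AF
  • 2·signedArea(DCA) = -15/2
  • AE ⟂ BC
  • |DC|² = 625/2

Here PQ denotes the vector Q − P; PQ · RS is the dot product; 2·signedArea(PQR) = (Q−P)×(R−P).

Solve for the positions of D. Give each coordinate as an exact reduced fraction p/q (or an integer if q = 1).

D = (13/2, 35/2)

1. D_x = 13/2  [DC · FA = 340 ∩ 2·signedArea(DCA) = -15/2]
2. D_y = 35/2  [DC · FA = 340 ∩ 2·signedArea(DCA) = -15/2]
   → D = (13/2, 35/2)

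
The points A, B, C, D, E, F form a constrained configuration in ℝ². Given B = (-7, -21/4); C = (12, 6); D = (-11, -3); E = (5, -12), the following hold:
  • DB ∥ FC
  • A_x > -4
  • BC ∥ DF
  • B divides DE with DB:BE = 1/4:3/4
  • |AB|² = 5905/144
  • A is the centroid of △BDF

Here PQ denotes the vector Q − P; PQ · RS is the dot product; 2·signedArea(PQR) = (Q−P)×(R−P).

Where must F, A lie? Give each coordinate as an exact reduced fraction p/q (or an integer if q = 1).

1. F_x = 8  [DB ∥ FC ∩ BC ∥ DF]
2. F_y = 33/4  [DB ∥ FC ∩ BC ∥ DF]
   → F = (8, 33/4)
3. A_x = -10/3  [A is the centroid of △BDF]
4. A_y = 0  [A is the centroid of △BDF]
   → A = (-10/3, 0)

A = (-10/3, 0)
F = (8, 33/4)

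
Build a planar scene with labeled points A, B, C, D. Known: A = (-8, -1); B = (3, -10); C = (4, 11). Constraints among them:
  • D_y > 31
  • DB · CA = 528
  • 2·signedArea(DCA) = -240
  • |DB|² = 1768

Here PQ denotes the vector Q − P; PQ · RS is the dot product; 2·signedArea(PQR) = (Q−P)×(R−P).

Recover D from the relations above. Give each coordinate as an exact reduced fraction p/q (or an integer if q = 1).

D = (5, 32)

1. D_x = 5  [2·signedArea(DCA) = -240 ∩ DB · CA = 528]
2. D_y = 32  [2·signedArea(DCA) = -240 ∩ DB · CA = 528]
   → D = (5, 32)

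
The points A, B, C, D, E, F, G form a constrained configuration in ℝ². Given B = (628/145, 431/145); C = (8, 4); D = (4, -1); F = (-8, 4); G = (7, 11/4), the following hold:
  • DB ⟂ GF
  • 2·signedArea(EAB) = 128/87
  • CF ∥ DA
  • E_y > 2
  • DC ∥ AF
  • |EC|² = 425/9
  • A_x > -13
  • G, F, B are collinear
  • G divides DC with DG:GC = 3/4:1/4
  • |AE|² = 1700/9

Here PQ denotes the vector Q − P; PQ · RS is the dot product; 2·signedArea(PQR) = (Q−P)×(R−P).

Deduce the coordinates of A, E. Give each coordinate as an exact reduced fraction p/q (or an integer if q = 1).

1. A_x = -12  [DC ∥ AF ∩ CF ∥ DA]
2. A_y = -1  [DC ∥ AF ∩ CF ∥ DA]
   → A = (-12, -1)
3. E_x = 4/3  [line -576/145·x + 2368/145·y + -14272/435 = 0 ∩ |AE|² = 1700/9]
4. E_y = 7/3  [line -576/145·x + 2368/145·y + -14272/435 = 0 ∩ |AE|² = 1700/9]
   → E = (4/3, 7/3)

A = (-12, -1)
E = (4/3, 7/3)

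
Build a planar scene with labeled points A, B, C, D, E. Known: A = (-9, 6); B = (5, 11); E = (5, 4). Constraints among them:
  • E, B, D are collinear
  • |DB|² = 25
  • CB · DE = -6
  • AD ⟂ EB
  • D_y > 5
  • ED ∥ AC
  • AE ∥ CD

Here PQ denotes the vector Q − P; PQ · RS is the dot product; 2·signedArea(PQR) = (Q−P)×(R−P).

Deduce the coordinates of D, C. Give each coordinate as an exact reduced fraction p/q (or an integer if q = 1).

C = (-9, 8)
D = (5, 6)

1. D_x = 5  [E, B, D are collinear ∩ AD ⟂ EB]
2. D_y = 6  [E, B, D are collinear ∩ AD ⟂ EB]
   → D = (5, 6)
3. C_x = -9  [AE ∥ CD ∩ ED ∥ AC]
4. C_y = 8  [AE ∥ CD ∩ ED ∥ AC]
   → C = (-9, 8)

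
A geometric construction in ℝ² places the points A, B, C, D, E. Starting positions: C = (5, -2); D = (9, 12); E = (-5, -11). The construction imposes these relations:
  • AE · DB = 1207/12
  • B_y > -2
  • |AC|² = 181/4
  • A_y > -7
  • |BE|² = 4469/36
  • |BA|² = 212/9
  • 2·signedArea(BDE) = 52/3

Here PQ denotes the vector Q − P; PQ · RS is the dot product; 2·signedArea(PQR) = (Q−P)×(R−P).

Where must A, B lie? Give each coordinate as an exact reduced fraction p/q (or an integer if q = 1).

A = (0, -13/2)
B = (4/3, -11/6)

1. B_x = 4/3  [line 23·x + -14·y + -169/3 = 0 ∩ |BE|² = 4469/36]
2. B_y = -11/6  [line 23·x + -14·y + -169/3 = 0 ∩ |BE|² = 4469/36]
   → B = (4/3, -11/6)
3. A_x = 0  [line 23/3·x + 83/6·y + 1079/12 = 0 ∩ |AC|² = 181/4]
4. A_y = -13/2  [line 23/3·x + 83/6·y + 1079/12 = 0 ∩ |AC|² = 181/4]
   → A = (0, -13/2)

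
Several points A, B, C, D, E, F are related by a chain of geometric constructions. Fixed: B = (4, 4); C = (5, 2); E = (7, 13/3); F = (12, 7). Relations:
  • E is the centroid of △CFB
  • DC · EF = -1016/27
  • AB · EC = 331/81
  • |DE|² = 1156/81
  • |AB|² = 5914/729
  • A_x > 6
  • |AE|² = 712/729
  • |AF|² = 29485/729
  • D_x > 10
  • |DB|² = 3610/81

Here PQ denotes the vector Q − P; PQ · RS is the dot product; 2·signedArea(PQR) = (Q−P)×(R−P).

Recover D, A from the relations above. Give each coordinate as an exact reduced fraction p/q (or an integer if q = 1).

A = (61/9, 91/27)
D = (31/3, 55/9)

1. D_x = 31/3  [line -5·x + -8/3·y + 1835/27 = 0 ∩ |DB|² = 3610/81]
2. D_y = 55/9  [line -5·x + -8/3·y + 1835/27 = 0 ∩ |DB|² = 3610/81]
   → D = (31/3, 55/9)
3. A_x = 61/9  [line 2·x + 7/3·y + -1735/81 = 0 ∩ |AB|² = 5914/729]
4. A_y = 91/27  [line 2·x + 7/3·y + -1735/81 = 0 ∩ |AB|² = 5914/729]
   → A = (61/9, 91/27)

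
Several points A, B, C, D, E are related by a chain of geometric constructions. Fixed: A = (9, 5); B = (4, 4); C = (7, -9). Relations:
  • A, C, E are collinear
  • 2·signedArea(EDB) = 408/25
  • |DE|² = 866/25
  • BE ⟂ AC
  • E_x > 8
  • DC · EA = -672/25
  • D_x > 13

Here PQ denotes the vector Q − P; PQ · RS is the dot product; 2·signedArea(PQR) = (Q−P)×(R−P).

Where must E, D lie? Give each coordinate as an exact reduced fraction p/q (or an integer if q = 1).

D = (14, 6)
E = (219/25, 83/25)

1. E_x = 219/25  [A, C, E are collinear ∩ BE ⟂ AC]
2. E_y = 83/25  [A, C, E are collinear ∩ BE ⟂ AC]
   → E = (219/25, 83/25)
3. D_x = 14  [line -6/25·x + -42/25·y + 336/25 = 0 ∩ |DE|² = 866/25]
4. D_y = 6  [line -6/25·x + -42/25·y + 336/25 = 0 ∩ |DE|² = 866/25]
   → D = (14, 6)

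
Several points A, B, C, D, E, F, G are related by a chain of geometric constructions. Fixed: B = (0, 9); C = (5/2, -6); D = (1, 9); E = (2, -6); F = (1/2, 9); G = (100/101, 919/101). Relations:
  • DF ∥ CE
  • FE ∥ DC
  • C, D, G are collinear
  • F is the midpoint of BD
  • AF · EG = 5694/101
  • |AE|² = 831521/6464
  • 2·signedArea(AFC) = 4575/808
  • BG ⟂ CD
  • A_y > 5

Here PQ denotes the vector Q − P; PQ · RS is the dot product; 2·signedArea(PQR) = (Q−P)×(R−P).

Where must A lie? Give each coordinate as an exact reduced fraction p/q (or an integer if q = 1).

1. A_x = 1105/808  [AF · EG = 5694/101 ∩ 2·signedArea(AFC) = 4575/808]
2. A_y = 2151/404  [AF · EG = 5694/101 ∩ 2·signedArea(AFC) = 4575/808]
   → A = (1105/808, 2151/404)

A = (1105/808, 2151/404)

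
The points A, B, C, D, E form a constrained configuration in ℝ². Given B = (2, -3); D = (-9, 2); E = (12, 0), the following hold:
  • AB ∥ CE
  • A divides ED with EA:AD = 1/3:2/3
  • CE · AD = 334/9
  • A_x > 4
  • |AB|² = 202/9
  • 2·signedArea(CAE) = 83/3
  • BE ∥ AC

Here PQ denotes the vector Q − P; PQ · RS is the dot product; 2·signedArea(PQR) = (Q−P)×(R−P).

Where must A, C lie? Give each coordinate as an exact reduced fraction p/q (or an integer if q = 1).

1. A_x = 5  [A divides ED with EA:AD = 1/3:2/3]
2. A_y = 2/3  [A divides ED with EA:AD = 1/3:2/3]
   → A = (5, 2/3)
3. C_x = 15  [AB ∥ CE ∩ BE ∥ AC]
4. C_y = 11/3  [AB ∥ CE ∩ BE ∥ AC]
   → C = (15, 11/3)

A = (5, 2/3)
C = (15, 11/3)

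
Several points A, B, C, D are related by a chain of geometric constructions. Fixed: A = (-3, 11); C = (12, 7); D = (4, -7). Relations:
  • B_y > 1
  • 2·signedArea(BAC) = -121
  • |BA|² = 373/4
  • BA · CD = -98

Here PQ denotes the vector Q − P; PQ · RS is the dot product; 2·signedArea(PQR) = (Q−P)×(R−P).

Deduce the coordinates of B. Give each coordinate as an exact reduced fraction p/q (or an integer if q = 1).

B = (1/2, 2)

1. B_x = 1/2  [2·signedArea(BAC) = -121 ∩ BA · CD = -98]
2. B_y = 2  [2·signedArea(BAC) = -121 ∩ BA · CD = -98]
   → B = (1/2, 2)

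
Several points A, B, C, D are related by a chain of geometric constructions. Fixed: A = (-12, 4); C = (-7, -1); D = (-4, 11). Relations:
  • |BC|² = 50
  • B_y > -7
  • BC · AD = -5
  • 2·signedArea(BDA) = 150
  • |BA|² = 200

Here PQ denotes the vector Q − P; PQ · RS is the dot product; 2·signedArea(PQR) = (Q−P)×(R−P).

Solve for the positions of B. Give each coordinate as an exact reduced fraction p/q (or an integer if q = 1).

1. B_x = -2  [2·signedArea(BDA) = 150 ∩ BC · AD = -5]
2. B_y = -6  [2·signedArea(BDA) = 150 ∩ BC · AD = -5]
   → B = (-2, -6)

B = (-2, -6)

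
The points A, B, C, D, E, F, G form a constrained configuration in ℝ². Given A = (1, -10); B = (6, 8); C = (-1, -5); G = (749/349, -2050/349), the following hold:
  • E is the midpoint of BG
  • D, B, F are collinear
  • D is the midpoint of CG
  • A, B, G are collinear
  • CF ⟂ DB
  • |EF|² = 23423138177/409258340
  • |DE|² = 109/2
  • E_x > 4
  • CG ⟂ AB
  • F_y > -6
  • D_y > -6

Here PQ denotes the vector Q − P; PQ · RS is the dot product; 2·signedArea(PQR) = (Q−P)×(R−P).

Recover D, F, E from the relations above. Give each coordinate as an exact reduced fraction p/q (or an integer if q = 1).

1. D_x = 200/349  [D is the midpoint of CG]
2. D_y = -3795/698  [D is the midpoint of CG]
   → D = (200/349, -3795/698)
3. F_x = 51585426/102314585  [D, B, F are collinear ∩ CF ⟂ DB]
4. F_y = -573730217/102314585  [D, B, F are collinear ∩ CF ⟂ DB]
   → F = (51585426/102314585, -573730217/102314585)
5. E_x = 2843/698  [E is the midpoint of BG]
6. E_y = 371/349  [E is the midpoint of BG]
   → E = (2843/698, 371/349)

D = (200/349, -3795/698)
E = (2843/698, 371/349)
F = (51585426/102314585, -573730217/102314585)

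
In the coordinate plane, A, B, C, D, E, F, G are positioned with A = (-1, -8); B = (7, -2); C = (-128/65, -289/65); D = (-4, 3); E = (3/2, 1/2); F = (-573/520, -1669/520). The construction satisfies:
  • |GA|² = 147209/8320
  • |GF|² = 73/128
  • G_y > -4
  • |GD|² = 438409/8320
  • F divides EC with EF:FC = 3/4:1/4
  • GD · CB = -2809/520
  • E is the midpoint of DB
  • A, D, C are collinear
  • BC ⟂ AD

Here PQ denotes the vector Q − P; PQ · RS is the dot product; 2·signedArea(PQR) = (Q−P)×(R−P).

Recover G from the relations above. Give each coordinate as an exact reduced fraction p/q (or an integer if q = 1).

G = (-1597/1040, -3981/1040)

1. G_x = -1597/1040  [line -583/65·x + -159/65·y + -12031/520 = 0 ∩ |GA|² = 147209/8320]
2. G_y = -3981/1040  [line -583/65·x + -159/65·y + -12031/520 = 0 ∩ |GA|² = 147209/8320]
   → G = (-1597/1040, -3981/1040)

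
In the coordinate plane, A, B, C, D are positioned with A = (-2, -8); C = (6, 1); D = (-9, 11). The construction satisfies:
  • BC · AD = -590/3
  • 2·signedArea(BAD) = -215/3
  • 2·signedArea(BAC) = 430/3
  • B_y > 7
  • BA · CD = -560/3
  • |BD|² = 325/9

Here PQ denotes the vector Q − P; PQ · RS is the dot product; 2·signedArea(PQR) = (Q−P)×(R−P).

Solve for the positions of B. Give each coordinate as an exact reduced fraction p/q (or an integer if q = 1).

B = (-4, 23/3)

1. B_x = -4  [2·signedArea(BAC) = 430/3 ∩ BA · CD = -560/3]
2. B_y = 23/3  [2·signedArea(BAC) = 430/3 ∩ BA · CD = -560/3]
   → B = (-4, 23/3)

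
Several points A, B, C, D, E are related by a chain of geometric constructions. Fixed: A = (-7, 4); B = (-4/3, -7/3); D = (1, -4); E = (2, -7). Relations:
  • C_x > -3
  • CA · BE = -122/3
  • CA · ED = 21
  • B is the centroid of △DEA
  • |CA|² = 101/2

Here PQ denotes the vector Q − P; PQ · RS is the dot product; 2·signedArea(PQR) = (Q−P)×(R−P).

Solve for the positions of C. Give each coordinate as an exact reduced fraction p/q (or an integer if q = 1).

1. C_x = -5/2  [CA · ED = 21 ∩ CA · BE = -122/3]
2. C_y = -3/2  [CA · ED = 21 ∩ CA · BE = -122/3]
   → C = (-5/2, -3/2)

C = (-5/2, -3/2)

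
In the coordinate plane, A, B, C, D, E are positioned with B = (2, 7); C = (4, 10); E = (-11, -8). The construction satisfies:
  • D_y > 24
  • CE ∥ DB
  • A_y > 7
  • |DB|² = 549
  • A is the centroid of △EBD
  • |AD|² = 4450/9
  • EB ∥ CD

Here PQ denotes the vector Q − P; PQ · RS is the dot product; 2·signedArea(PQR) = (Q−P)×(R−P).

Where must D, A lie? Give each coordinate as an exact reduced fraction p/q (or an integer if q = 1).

1. D_x = 17  [CE ∥ DB ∩ EB ∥ CD]
2. D_y = 25  [CE ∥ DB ∩ EB ∥ CD]
   → D = (17, 25)
3. A_x = 8/3  [A is the centroid of △EBD]
4. A_y = 8  [A is the centroid of △EBD]
   → A = (8/3, 8)

A = (8/3, 8)
D = (17, 25)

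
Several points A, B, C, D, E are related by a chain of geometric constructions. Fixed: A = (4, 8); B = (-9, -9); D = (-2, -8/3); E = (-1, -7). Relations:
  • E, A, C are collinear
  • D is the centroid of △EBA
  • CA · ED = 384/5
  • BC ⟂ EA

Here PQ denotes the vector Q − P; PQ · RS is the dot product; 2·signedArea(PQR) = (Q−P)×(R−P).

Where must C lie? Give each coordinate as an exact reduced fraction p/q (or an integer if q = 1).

1. C_x = -12/5  [E, A, C are collinear ∩ BC ⟂ EA]
2. C_y = -56/5  [E, A, C are collinear ∩ BC ⟂ EA]
   → C = (-12/5, -56/5)

C = (-12/5, -56/5)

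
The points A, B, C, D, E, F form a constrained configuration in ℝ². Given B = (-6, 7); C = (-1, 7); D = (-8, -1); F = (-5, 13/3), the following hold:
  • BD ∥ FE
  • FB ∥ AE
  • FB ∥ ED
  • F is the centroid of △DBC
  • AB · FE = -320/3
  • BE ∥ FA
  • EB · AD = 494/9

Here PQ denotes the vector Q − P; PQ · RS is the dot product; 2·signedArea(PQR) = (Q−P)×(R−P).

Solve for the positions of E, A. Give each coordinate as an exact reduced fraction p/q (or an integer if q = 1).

1. E_x = -7  [FB ∥ ED ∩ BD ∥ FE]
2. E_y = -11/3  [FB ∥ ED ∩ BD ∥ FE]
   → E = (-7, -11/3)
3. A_x = -6  [FB ∥ AE ∩ BE ∥ FA]
4. A_y = -19/3  [FB ∥ AE ∩ BE ∥ FA]
   → A = (-6, -19/3)

A = (-6, -19/3)
E = (-7, -11/3)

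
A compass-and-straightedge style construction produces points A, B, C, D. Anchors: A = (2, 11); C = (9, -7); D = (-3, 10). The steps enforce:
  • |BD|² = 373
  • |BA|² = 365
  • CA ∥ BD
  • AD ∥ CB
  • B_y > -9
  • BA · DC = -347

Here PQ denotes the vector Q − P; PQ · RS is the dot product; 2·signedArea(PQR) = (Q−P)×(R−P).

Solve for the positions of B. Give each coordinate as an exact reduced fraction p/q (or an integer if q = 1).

B = (4, -8)

1. B_x = 4  [CA ∥ BD ∩ AD ∥ CB]
2. B_y = -8  [CA ∥ BD ∩ AD ∥ CB]
   → B = (4, -8)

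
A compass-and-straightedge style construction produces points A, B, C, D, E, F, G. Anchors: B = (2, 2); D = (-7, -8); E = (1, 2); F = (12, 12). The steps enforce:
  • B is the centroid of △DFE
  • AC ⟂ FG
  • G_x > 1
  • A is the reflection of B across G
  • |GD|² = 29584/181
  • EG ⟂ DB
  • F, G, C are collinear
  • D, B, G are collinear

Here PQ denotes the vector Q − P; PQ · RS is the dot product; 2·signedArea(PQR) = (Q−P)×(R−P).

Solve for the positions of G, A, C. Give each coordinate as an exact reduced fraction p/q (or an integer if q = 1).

A = (200/181, 182/181)
C = (7769200/7185881, 7395772/7185881)
G = (281/181, 272/181)

1. G_x = 281/181  [D, B, G are collinear ∩ EG ⟂ DB]
2. G_y = 272/181  [D, B, G are collinear ∩ EG ⟂ DB]
   → G = (281/181, 272/181)
3. A_x = 200/181  [A is the reflection of B across G]
4. A_y = 182/181  [A is the reflection of B across G]
   → A = (200/181, 182/181)
5. C_x = 7769200/7185881  [F, G, C are collinear ∩ AC ⟂ FG]
6. C_y = 7395772/7185881  [F, G, C are collinear ∩ AC ⟂ FG]
   → C = (7769200/7185881, 7395772/7185881)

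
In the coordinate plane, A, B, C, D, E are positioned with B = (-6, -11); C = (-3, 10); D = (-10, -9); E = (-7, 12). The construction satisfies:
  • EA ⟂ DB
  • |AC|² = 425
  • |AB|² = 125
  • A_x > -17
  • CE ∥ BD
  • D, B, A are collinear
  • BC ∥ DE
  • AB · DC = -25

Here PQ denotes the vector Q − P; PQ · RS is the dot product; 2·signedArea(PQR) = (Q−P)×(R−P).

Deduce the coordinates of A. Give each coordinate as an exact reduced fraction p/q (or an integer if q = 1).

A = (-16, -6)

1. A_x = -16  [D, B, A are collinear ∩ EA ⟂ DB]
2. A_y = -6  [D, B, A are collinear ∩ EA ⟂ DB]
   → A = (-16, -6)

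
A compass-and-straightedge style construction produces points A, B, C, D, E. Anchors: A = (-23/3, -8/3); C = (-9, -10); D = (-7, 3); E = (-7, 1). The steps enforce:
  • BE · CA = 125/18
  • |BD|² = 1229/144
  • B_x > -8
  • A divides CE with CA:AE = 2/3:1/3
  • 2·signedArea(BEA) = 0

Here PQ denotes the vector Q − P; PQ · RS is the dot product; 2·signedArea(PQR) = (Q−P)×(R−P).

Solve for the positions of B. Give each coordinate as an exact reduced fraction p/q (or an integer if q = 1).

B = (-43/6, 1/12)

1. B_x = -43/6  [2·signedArea(BEA) = 0 ∩ BE · CA = 125/18]
2. B_y = 1/12  [2·signedArea(BEA) = 0 ∩ BE · CA = 125/18]
   → B = (-43/6, 1/12)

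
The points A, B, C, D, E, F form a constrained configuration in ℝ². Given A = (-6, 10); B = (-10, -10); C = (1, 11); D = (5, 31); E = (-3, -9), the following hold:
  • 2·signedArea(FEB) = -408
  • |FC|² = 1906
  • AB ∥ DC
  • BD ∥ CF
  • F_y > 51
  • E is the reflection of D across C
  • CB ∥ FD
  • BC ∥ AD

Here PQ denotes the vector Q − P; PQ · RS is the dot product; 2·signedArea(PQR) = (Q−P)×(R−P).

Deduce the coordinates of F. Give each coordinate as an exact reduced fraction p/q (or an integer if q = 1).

1. F_x = 16  [CB ∥ FD ∩ BD ∥ CF]
2. F_y = 52  [CB ∥ FD ∩ BD ∥ CF]
   → F = (16, 52)

F = (16, 52)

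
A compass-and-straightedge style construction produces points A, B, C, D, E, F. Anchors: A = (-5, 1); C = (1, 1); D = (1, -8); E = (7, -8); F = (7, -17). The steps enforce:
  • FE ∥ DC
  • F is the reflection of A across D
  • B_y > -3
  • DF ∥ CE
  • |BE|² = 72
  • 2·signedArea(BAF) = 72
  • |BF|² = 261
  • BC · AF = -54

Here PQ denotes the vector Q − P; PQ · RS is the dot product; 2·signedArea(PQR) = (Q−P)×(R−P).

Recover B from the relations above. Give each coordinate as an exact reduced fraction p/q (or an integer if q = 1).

1. B_x = 1  [2·signedArea(BAF) = 72 ∩ BC · AF = -54]
2. B_y = -2  [2·signedArea(BAF) = 72 ∩ BC · AF = -54]
   → B = (1, -2)

B = (1, -2)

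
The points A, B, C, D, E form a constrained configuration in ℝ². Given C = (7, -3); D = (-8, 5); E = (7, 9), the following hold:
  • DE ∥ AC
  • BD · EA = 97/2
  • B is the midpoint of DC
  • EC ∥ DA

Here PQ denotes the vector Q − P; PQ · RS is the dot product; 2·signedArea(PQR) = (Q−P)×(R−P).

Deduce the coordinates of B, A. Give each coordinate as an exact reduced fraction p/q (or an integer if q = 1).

A = (-8, -7)
B = (-1/2, 1)

1. B_x = -1/2  [B is the midpoint of DC]
2. B_y = 1  [B is the midpoint of DC]
   → B = (-1/2, 1)
3. A_x = -8  [DE ∥ AC ∩ EC ∥ DA]
4. A_y = -7  [DE ∥ AC ∩ EC ∥ DA]
   → A = (-8, -7)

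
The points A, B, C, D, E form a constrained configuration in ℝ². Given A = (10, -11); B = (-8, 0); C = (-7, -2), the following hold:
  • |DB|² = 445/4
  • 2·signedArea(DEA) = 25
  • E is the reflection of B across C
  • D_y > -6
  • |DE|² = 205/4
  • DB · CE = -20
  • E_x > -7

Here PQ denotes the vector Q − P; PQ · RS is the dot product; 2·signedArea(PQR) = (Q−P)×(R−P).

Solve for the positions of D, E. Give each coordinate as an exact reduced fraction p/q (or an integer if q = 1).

1. E_x = -6  [E is the reflection of B across C]
2. E_y = -4  [E is the reflection of B across C]
   → E = (-6, -4)
3. D_x = 1  [2·signedArea(DEA) = 25 ∩ DB · CE = -20]
4. D_y = -11/2  [2·signedArea(DEA) = 25 ∩ DB · CE = -20]
   → D = (1, -11/2)

D = (1, -11/2)
E = (-6, -4)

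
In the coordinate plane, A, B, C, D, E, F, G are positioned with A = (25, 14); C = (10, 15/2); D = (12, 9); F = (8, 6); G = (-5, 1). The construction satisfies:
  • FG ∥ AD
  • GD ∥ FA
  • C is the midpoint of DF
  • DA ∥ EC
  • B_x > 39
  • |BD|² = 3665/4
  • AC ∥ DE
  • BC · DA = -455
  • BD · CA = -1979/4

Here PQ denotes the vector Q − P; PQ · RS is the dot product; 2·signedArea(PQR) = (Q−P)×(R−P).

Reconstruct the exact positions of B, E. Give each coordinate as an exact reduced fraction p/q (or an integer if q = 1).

B = (40, 41/2)
E = (-3, 5/2)

1. B_x = 40  [BD · CA = -1979/4 ∩ BC · DA = -455]
2. B_y = 41/2  [BD · CA = -1979/4 ∩ BC · DA = -455]
   → B = (40, 41/2)
3. E_x = -3  [DA ∥ EC ∩ AC ∥ DE]
4. E_y = 5/2  [DA ∥ EC ∩ AC ∥ DE]
   → E = (-3, 5/2)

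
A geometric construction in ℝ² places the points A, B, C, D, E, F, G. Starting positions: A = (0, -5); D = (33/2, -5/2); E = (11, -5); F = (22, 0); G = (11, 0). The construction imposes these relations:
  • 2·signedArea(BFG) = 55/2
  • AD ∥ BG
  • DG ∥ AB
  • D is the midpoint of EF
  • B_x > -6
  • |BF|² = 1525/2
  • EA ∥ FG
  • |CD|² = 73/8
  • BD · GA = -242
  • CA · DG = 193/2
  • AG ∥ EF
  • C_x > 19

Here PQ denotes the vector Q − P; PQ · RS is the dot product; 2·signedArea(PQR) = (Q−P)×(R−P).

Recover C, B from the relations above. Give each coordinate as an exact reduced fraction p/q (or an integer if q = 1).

B = (-11/2, -5/2)
C = (77/4, -5/4)

1. C_x = 77/4  [line 11/2·x + -5/2·y + -109 = 0 ∩ |CD|² = 73/8]
2. C_y = -5/4  [line 11/2·x + -5/2·y + -109 = 0 ∩ |CD|² = 73/8]
   → C = (77/4, -5/4)
3. B_x = -11/2  [AD ∥ BG ∩ DG ∥ AB]
4. B_y = -5/2  [AD ∥ BG ∩ DG ∥ AB]
   → B = (-11/2, -5/2)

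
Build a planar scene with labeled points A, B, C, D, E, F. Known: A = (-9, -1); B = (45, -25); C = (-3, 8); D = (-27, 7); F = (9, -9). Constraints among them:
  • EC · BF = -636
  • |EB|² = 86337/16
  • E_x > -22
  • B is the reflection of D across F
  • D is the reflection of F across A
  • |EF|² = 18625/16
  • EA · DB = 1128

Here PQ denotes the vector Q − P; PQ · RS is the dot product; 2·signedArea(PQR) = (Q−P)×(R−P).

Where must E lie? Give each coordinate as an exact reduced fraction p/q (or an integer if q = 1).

E = (-21, 29/4)

1. E_x = -21  [line 36·x + -16·y + 872 = 0 ∩ |EF|² = 18625/16]
2. E_y = 29/4  [line 36·x + -16·y + 872 = 0 ∩ |EF|² = 18625/16]
   → E = (-21, 29/4)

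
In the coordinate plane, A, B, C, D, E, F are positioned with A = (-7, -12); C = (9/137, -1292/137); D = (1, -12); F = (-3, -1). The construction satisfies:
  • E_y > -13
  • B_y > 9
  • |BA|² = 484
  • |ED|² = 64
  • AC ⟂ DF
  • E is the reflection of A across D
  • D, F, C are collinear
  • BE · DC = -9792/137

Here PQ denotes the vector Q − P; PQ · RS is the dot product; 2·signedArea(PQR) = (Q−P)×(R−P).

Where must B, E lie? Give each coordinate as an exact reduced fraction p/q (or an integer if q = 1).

B = (-7, 10)
E = (9, -12)

1. E_x = 9  [E is the reflection of A across D]
2. E_y = -12  [E is the reflection of A across D]
   → E = (9, -12)
3. B_x = -7  [line 128/137·x + -352/137·y + 4416/137 = 0 ∩ |BA|² = 484]
4. B_y = 10  [line 128/137·x + -352/137·y + 4416/137 = 0 ∩ |BA|² = 484]
   → B = (-7, 10)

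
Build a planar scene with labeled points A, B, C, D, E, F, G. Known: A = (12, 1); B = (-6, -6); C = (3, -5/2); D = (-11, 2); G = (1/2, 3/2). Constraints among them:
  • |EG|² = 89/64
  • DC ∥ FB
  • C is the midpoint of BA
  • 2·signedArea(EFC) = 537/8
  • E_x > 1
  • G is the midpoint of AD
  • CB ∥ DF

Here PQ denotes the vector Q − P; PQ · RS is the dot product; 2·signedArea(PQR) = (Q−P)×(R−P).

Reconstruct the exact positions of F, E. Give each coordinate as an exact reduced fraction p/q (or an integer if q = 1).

1. F_x = -20  [DC ∥ FB ∩ CB ∥ DF]
2. F_y = -3/2  [DC ∥ FB ∩ CB ∥ DF]
   → F = (-20, -3/2)
3. E_x = 9/8  [line 1·x + 23·y + -101/8 = 0 ∩ |EG|² = 89/64]
4. E_y = 1/2  [line 1·x + 23·y + -101/8 = 0 ∩ |EG|² = 89/64]
   → E = (9/8, 1/2)

E = (9/8, 1/2)
F = (-20, -3/2)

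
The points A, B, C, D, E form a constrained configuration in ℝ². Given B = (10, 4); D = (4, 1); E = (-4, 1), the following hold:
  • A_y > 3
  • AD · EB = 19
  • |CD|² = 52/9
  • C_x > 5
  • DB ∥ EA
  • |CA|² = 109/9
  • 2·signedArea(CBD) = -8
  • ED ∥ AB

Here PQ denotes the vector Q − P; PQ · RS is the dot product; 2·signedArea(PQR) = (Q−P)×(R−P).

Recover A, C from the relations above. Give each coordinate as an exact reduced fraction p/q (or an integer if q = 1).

1. A_x = 2  [ED ∥ AB ∩ DB ∥ EA]
2. A_y = 4  [ED ∥ AB ∩ DB ∥ EA]
   → A = (2, 4)
3. C_x = 16/3  [line 3·x + -6·y + 2 = 0 ∩ |CA|² = 109/9]
4. C_y = 3  [line 3·x + -6·y + 2 = 0 ∩ |CA|² = 109/9]
   → C = (16/3, 3)

A = (2, 4)
C = (16/3, 3)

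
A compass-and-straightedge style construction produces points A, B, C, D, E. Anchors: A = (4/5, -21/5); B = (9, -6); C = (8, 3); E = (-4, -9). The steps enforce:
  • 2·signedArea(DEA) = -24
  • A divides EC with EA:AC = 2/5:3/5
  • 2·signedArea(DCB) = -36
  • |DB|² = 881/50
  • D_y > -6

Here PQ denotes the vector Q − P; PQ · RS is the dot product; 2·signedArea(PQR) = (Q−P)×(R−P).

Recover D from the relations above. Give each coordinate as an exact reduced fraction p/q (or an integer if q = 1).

1. D_x = 49/10  [2·signedArea(DEA) = -24 ∩ 2·signedArea(DCB) = -36]
2. D_y = -51/10  [2·signedArea(DEA) = -24 ∩ 2·signedArea(DCB) = -36]
   → D = (49/10, -51/10)

D = (49/10, -51/10)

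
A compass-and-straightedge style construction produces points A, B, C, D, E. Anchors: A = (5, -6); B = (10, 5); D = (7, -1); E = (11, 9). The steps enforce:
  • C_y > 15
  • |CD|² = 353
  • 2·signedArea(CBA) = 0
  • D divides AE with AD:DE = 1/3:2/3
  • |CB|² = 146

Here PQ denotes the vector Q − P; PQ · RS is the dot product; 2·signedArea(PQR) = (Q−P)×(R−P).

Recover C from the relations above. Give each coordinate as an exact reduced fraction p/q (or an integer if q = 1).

C = (15, 16)

1. C_x = 15  [line 11·x + -5·y + -85 = 0 ∩ |CB|² = 146]
2. C_y = 16  [line 11·x + -5·y + -85 = 0 ∩ |CB|² = 146]
   → C = (15, 16)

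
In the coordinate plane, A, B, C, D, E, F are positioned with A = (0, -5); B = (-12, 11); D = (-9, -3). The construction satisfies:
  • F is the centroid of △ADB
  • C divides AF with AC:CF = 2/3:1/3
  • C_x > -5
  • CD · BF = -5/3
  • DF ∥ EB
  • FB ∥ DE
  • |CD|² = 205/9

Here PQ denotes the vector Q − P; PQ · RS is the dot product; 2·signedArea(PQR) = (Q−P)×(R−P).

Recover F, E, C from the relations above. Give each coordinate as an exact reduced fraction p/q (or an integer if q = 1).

C = (-14/3, -1)
E = (-14, 7)
F = (-7, 1)

1. F_x = -7  [F is the centroid of △ADB]
2. F_y = 1  [F is the centroid of △ADB]
   → F = (-7, 1)
3. E_x = -14  [DF ∥ EB ∩ FB ∥ DE]
4. E_y = 7  [DF ∥ EB ∩ FB ∥ DE]
   → E = (-14, 7)
5. C_x = -14/3  [C divides AF with AC:CF = 2/3:1/3]
6. C_y = -1  [C divides AF with AC:CF = 2/3:1/3]
   → C = (-14/3, -1)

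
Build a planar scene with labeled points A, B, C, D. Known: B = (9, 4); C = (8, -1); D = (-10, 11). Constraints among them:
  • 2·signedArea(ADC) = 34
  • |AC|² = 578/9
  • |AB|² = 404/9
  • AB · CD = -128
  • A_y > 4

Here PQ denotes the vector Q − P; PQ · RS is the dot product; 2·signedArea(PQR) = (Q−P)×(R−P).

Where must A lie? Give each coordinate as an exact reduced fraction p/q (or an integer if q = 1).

A = (7/3, 14/3)

1. A_x = 7/3  [AB · CD = -128 ∩ 2·signedArea(ADC) = 34]
2. A_y = 14/3  [AB · CD = -128 ∩ 2·signedArea(ADC) = 34]
   → A = (7/3, 14/3)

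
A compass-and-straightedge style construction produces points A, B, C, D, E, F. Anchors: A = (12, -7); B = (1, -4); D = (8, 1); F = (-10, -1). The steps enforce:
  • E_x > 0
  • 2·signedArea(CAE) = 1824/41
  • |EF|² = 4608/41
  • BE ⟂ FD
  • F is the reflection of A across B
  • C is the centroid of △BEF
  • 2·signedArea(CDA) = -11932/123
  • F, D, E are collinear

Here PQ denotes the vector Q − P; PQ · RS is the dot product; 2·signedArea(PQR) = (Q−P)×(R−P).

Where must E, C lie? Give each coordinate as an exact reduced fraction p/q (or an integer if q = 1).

C = (-347/123, -66/41)
E = (22/41, 7/41)

1. E_x = 22/41  [F, D, E are collinear ∩ BE ⟂ FD]
2. E_y = 7/41  [F, D, E are collinear ∩ BE ⟂ FD]
   → E = (22/41, 7/41)
3. C_x = -347/123  [C is the centroid of △BEF]
4. C_y = -66/41  [C is the centroid of △BEF]
   → C = (-347/123, -66/41)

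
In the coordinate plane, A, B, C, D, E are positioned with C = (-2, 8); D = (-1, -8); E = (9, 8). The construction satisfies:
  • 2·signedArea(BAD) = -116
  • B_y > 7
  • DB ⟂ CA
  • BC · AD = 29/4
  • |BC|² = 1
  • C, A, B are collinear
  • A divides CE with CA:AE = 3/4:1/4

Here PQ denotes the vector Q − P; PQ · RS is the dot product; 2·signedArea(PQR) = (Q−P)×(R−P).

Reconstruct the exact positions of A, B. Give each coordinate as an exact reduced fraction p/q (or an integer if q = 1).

A = (25/4, 8)
B = (-1, 8)

1. A_x = 25/4  [A divides CE with CA:AE = 3/4:1/4]
2. A_y = 8  [A divides CE with CA:AE = 3/4:1/4]
   → A = (25/4, 8)
3. B_x = -1  [C, A, B are collinear ∩ DB ⟂ CA]
4. B_y = 8  [C, A, B are collinear ∩ DB ⟂ CA]
   → B = (-1, 8)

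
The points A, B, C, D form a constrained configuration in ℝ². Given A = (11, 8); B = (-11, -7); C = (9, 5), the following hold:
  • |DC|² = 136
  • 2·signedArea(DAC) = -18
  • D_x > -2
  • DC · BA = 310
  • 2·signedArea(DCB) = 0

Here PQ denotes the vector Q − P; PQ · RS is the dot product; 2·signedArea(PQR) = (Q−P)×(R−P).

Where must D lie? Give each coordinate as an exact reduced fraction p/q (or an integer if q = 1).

1. D_x = -1  [2·signedArea(DCB) = 0 ∩ DC · BA = 310]
2. D_y = -1  [2·signedArea(DCB) = 0 ∩ DC · BA = 310]
   → D = (-1, -1)

D = (-1, -1)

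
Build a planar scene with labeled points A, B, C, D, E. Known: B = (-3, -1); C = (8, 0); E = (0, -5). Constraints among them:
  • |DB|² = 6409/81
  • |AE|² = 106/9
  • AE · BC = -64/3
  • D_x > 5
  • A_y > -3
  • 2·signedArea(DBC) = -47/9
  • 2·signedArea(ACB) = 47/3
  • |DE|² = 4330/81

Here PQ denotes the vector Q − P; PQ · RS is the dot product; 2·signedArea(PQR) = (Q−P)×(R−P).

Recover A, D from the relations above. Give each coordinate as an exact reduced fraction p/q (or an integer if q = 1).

1. A_x = 5/3  [2·signedArea(ACB) = 47/3 ∩ AE · BC = -64/3]
2. A_y = -2  [2·signedArea(ACB) = 47/3 ∩ AE · BC = -64/3]
   → A = (5/3, -2)
3. D_x = 53/9  [line -1·x + 11·y + 119/9 = 0 ∩ |DE|² = 4330/81]
4. D_y = -2/3  [line -1·x + 11·y + 119/9 = 0 ∩ |DE|² = 4330/81]
   → D = (53/9, -2/3)

A = (5/3, -2)
D = (53/9, -2/3)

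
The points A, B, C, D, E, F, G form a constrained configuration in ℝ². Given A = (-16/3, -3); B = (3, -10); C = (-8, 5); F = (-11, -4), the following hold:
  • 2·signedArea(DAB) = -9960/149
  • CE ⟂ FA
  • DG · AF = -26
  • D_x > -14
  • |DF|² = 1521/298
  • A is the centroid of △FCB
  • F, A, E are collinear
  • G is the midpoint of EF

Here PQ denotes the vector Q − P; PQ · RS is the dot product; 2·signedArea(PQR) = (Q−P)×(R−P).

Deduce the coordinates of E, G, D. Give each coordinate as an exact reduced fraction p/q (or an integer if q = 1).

1. E_x = -976/149  [F, A, E are collinear ∩ CE ⟂ FA]
2. E_y = -479/149  [F, A, E are collinear ∩ CE ⟂ FA]
   → E = (-976/149, -479/149)
3. G_x = -2615/298  [G is the midpoint of EF]
4. G_y = -1075/298  [G is the midpoint of EF]
   → G = (-2615/298, -1075/298)
5. D_x = -3941/298  [2·signedArea(DAB) = -9960/149 ∩ DG · AF = -26]
6. D_y = -1309/298  [2·signedArea(DAB) = -9960/149 ∩ DG · AF = -26]
   → D = (-3941/298, -1309/298)

D = (-3941/298, -1309/298)
E = (-976/149, -479/149)
G = (-2615/298, -1075/298)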